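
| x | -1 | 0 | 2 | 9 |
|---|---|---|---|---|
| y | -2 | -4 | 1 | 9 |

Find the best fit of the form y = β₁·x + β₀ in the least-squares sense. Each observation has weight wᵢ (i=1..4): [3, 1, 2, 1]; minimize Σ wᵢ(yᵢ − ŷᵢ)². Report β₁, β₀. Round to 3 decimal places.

β₁ = 1.153, β₀ = -1.504

Sums needed: Σwᵢ·x·x = 92, Σwᵢ·x = 10, Σwᵢ·1 = 7.
Moment sums: Σwᵢ·x·y = 91, Σwᵢ·y = 1.
det = 92·7 − 10² = 544.
β₁ = (91·7 − 10·1)/544 = 627/544; β₀ = (92·1 − 10·91)/544 = -409/272.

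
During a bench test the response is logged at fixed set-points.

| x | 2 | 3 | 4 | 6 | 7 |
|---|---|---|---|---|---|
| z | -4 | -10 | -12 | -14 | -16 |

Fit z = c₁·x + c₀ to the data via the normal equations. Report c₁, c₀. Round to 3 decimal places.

Sums needed: Σx·x = 114, Σx = 22, Σ1 = 5.
Moment sums: Σx·z = -282, Σz = -56.
det = 114·5 − 22² = 86.
c₁ = ((-282)·5 − 22·(-56))/86 = -89/43; c₀ = (114·(-56) − 22·(-282))/86 = -90/43.

c₁ = -2.070, c₀ = -2.093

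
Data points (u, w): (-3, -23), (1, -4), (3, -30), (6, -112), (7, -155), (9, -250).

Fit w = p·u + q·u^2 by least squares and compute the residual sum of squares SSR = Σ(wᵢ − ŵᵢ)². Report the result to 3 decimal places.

SSR = 5.764

With design matrix A, AᵀA = [[185, 1289]; [1289, 10421]] and Aᵀw = [-4032, -32358]ᵀ.
det = 185·10421 − 1289² = 266364.
p = ((-4032)·10421 − 1289·(-32358))/266364 = -51335/44394; q = (185·(-32358) − 1289·(-4032))/266364 = -131497/44394.
Residuals: 1401/7399, 876/7399, 943/7399, 11629/7399, -1866/1057, 2462/7399; SSR = 42645/7399.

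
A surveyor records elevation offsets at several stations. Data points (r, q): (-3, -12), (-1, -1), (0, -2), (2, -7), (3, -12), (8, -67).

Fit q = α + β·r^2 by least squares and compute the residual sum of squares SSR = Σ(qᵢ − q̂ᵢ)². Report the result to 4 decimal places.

Setting ∂/∂α … = 0 gives: 6·α + 87·β = -101;  87·α + 4275·β = -4533.
(Σ1 = 6, Σr^2 = 87, Σr^2·r^2 = 4275, Σq = -101, Σr^2·q = -4533.)
Determinant 6·4275 − 87² = 18081.
α = ((-101)·4275 − 87·(-4533))/18081 = -4156/2009; β = (6·(-4533) − 87·(-101))/18081 = -6137/6027.
Residuals: -1541/2009, 12578/6027, 138/2009, -739/861, -1541/2009, 1427/6027; SSR = 12716/2009.

SSR = 6.3295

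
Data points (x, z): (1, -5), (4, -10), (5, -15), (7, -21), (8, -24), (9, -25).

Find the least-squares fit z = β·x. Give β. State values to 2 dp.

The normal system MᵀM·[β]ᵀ = Mᵀz is [[236]]·[β]ᵀ = [-684]ᵀ.
β = (-684)/236 = -2.89831.

β = -2.90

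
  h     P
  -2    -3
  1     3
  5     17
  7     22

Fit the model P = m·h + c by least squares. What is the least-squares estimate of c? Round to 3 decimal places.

Entries of AᵀA: Σh·h = 79, Σh = 11, Σ1 = 4.
Right-hand side: Σh·P = 248, ΣP = 39.
Eliminating c: 4·(row 1) − 11·(row 2) gives 195·m = 4·248 − 11·39 = 563, so m = 563/195.
Then c = (39 − 11·(563/195))/4 = 353/195.

c = 1.810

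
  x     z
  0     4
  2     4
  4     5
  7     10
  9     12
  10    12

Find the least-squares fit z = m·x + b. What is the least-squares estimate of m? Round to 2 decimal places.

Sums needed: Σx·x = 250, Σx = 32, Σ1 = 6.
For Mᵀz: Σx·z = 326, Σz = 47.
MᵀM·[m, b]ᵀ = Mᵀz becomes [[250, 32]; [32, 6]]·[m, b]ᵀ = [326, 47]ᵀ.
Determinant 250·6 − 32² = 476.
m = (326·6 − 32·47)/476 = 113/119; b = (250·47 − 32·326)/476 = 659/238.

m = 0.95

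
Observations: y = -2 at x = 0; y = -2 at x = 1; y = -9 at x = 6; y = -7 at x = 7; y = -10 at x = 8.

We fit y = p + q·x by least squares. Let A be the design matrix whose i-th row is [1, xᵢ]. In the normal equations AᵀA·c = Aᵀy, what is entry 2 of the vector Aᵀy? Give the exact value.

-185

Entry 2 ↔ basis x, so (Aᵀy)_{2} = Σᵢ (x)·yᵢ = (0)·(-2) + (1)·(-2) + (6)·(-9) + (7)·(-7) + (8)·(-10) = -185.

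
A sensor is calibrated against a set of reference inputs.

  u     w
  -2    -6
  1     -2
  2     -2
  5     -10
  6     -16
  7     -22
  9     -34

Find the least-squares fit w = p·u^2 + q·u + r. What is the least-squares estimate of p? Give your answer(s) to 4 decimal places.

With design matrix X, XᵀX = [[10916, 1414, 200]; [1414, 200, 28]; [200, 28, 7]] and Xᵀw = [-4692, -600, -92]ᵀ.
Inverting the 3×3 Gram matrix, [p, q, r]ᵀ = [-22828/47107, 35086/47107, -6308/2771]ᵀ.

p = -0.4846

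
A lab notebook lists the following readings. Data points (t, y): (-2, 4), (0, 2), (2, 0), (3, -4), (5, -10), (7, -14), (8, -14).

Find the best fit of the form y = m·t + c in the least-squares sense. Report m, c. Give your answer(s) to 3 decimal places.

Normal-equation sums: Σt·t = 155, Σt = 23, Σ1 = 7.
For Xᵀy: Σt·y = -280, Σy = -36.
Eliminating c: 7·(row 1) − 23·(row 2) gives 556·m = 7·(-280) − 23·(-36) = -1132, so m = -283/139.
Then c = ((-36) − 23·(-283/139))/7 = 215/139.

m = -2.036, c = 1.547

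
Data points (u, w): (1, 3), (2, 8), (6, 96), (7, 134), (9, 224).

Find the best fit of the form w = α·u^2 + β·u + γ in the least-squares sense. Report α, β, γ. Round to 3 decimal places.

Setting ∂/∂α … = 0 gives: 10275·α + 1297·β + 171·γ = 28201;  1297·α + 171·β + 25·γ = 3549;  171·α + 25·β + 5·γ = 465.
(Σu^2·u^2 = 10275, Σu^2·u = 1297, Σu^2 = 171, Σu·u = 171, Σu = 25, Σ1 = 5, Σu^2·w = 28201, Σu·w = 3549, Σw = 465.)
Inverting the 3×3 Gram matrix, [α, β, γ]ᵀ = [1625/544, -67/32, 89/68]ᵀ.

α = 2.987, β = -2.094, γ = 1.309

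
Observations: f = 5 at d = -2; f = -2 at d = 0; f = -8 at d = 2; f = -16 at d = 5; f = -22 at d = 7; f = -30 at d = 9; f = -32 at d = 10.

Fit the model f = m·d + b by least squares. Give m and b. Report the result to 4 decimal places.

AᵀA·[m, b]ᵀ = Aᵀf reads: 263·m + 31·b = -850;  31·m + 7·b = -105.
Eliminating b: 7·(row 1) − 31·(row 2) gives 880·m = 7·(-850) − 31·(-105) = -2695, so m = -49/16.
Then b = ((-105) − 31·(-49/16))/7 = -23/16.

m = -3.0625, b = -1.4375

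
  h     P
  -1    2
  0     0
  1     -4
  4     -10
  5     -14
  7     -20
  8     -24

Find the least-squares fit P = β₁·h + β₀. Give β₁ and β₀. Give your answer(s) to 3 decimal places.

The normal equations are: 156·β₁ + 24·β₀ = -448;  24·β₁ + 7·β₀ = -70.
(Σh·h = 156, Σh = 24, Σ1 = 7, Σh·P = -448, ΣP = -70.)
Δ = 156·7 − 24² = 516.
β₁ = ((-448)·7 − 24·(-70))/516 = -364/129; β₀ = (156·(-70) − 24·(-448))/516 = -14/43.

β₁ = -2.822, β₀ = -0.326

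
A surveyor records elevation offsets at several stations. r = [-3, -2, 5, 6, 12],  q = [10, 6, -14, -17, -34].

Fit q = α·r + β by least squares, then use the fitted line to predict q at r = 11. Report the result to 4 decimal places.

Compute the Gram sums: Σr·r = 218, Σr = 18, Σ1 = 5.
And Σr·q = -622, Σq = -49.
AᵀA·[α, β]ᵀ = Aᵀq becomes [[218, 18]; [18, 5]]·[α, β]ᵀ = [-622, -49]ᵀ.
det = 218·5 − 18² = 766.
α = ((-622)·5 − 18·(-49))/766 = -1114/383; β = (218·(-49) − 18·(-622))/766 = 257/383.
At r = 11: q̂ = (-1114/383)·(11) + (257/383)·(1) = -11997/383.

q̂ = -31.3238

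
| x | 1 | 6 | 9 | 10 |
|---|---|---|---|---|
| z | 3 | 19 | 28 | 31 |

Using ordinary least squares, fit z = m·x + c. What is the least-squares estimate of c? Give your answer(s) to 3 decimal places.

c = 0.020

Forming AᵀA = [[218, 26]; [26, 4]] and Aᵀz = [679, 81]ᵀ gives AᵀA·[m, c]ᵀ = Aᵀz.
Δ = 218·4 − 26² = 196.
m = (679·4 − 26·81)/196 = 305/98; c = (218·81 − 26·679)/196 = 1/49.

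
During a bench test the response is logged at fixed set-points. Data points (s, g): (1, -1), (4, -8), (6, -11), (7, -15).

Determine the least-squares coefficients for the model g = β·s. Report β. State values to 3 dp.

Compute the Gram sums: Σs·s = 102.
For Aᵀg: Σs·g = -204.
AᵀA·[β]ᵀ = Aᵀg becomes [[102]]·[β]ᵀ = [-204]ᵀ.
β = (-204)/102 = -2.

β = -2.000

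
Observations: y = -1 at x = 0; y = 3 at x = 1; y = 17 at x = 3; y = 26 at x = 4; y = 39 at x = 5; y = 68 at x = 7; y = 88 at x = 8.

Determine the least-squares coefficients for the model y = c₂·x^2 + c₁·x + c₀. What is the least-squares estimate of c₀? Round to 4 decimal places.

c₀ = -0.7929

From the data, Σx^2·x^2 = 7460, Σx^2·x = 1072, Σx^2 = 164, Σx·x = 164, Σx = 28, Σ1 = 7.
Moment sums: Σx^2·y = 10511, Σx·y = 1533, Σy = 240.
So AᵀA·[c₂, c₁, c₀]ᵀ = Aᵀy: [[7460, 1072, 164]; [1072, 164, 28]; [164, 28, 7]]·[c₂, c₁, c₀]ᵀ = [10511, 1533, 240]ᵀ.
Solving the 3×3 system (Gaussian elimination) gives c₂ = 2129/2028, c₁ = 5315/2028, c₀ = -134/169.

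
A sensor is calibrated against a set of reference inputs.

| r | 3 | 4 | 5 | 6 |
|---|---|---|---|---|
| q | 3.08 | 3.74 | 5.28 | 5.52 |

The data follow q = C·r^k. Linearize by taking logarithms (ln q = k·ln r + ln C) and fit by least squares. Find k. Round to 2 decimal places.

k = 0.91

Taking logs, ln q = k·ln r + ln C, so regress ln q on ln r.
Over the data: Σln r = 5.8861, Σ(ln r)² = 8.9295, Σln q = 5.8163, Σln r·ln q = 8.8035.
Normal system: [[8.9295, 5.8861]; [5.8861, 4]]·[k, ln C]ᵀ = [8.8035, 5.8163]ᵀ.
Δ = 8.9295·4 − (5.8861)² = 1.0716; k = (8.8035·4 − 5.8861·5.8163)/1.0716 = 0.91313, ln C = (8.9295·5.8163 − 5.8861·8.8035)/1.0716 = 0.11039.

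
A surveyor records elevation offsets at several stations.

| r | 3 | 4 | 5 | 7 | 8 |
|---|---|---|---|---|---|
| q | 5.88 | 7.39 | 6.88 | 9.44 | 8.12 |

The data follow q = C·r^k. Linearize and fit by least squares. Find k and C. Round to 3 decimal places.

k = 0.377, C = 4.036

Linearized form: ln q = k·ln r + ln C. From the 5 transformed points,
Σln r = 8.1197, Σ(ln r)² = 13.8297, Σln q = 10.0396, Σln r·ln q = 16.5465.
Equations: 13.8297·k + 8.1197·ln C = 16.5465;  8.1197·k + 5·ln C = 10.0396.
Δ = 13.8297·5 − (8.1197)² = 3.2190; k = (16.5465·5 − 8.1197·10.0396)/3.2190 = 0.37721, ln C = (13.8297·10.0396 − 8.1197·16.5465)/3.2190 = 1.39535, so C = exp(1.39535) = 4.03639.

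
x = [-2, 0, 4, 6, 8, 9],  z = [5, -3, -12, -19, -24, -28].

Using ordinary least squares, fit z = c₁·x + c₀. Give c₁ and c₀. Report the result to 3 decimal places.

c₁ = -2.876, c₀ = -1.516

MᵀM·[c₁, c₀]ᵀ = Mᵀz reads: 201·c₁ + 25·c₀ = -616;  25·c₁ + 6·c₀ = -81.
(Σx·x = 201, Σx = 25, Σ1 = 6, Σx·z = -616, Σz = -81.)
Δ = 201·6 − 25² = 581.
c₁ = ((-616)·6 − 25·(-81))/581 = -1671/581; c₀ = (201·(-81) − 25·(-616))/581 = -881/581.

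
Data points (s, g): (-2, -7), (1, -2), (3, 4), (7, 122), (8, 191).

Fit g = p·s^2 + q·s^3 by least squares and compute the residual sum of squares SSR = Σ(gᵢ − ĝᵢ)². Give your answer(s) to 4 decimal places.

SSR = 3.3935

MᵀM·[p, q]ᵀ = Mᵀg reads: 6595·p + 49787·q = 18208;  49787·p + 380587·q = 139800.
det = 6595·380587 − 49787² = 31225896.
p = (18208·380587 − 49787·139800)/31225896 = -3811813/3903237; q = (6595·139800 − 49787·18208)/31225896 = 1932413/3903237.
Residuals: 3383897/3903237, -5927074/3903237, -250654/433693, 156092/3903237, 26281/1301079; SSR = 13245562/3903237.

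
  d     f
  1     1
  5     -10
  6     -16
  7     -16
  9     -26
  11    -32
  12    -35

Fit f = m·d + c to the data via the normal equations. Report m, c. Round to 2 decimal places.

With design matrix M, MᵀM = [[457, 51]; [51, 7]] and Mᵀf = [-1263, -134]ᵀ.
Eliminating c: 7·(row 1) − 51·(row 2) gives 598·m = 7·(-1263) − 51·(-134) = -2007, so m = -2007/598.
Then c = ((-134) − 51·(-2007/598))/7 = 3175/598.

m = -3.36, c = 5.31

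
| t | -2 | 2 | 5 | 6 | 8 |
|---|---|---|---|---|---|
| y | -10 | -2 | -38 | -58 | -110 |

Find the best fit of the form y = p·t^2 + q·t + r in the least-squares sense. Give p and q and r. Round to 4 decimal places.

Setting ∂/∂p … = 0 gives: 6049·p + 853·q + 133·r = -10126;  853·p + 133·q + 19·r = -1402;  133·p + 19·q + 5·r = -218.
(Σt^2·t^2 = 6049, Σt^2·t = 853, Σt^2 = 133, Σt·t = 133, Σt = 19, Σ1 = 5, Σt^2·y = -10126, Σt·y = -1402, Σy = -218.)
Inverting the 3×3 Gram matrix, [p, q, r]ᵀ = [-2, 2, 2]ᵀ.

p = -2.0000, q = 2.0000, r = 2.0000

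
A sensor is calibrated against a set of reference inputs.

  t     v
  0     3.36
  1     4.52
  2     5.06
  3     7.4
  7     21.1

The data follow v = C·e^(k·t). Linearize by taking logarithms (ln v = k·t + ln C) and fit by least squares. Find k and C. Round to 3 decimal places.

k = 0.263, C = 3.303

With ln vᵢ as the transformed response and tᵢ as the regressor:
Σt = 13.0000, Σ(t)² = 63.0000, Σln v = 9.3926, Σt·ln v = 32.1006.
Equations: 63.0000·k + 13.0000·ln C = 32.1006;  13.0000·k + 5·ln C = 9.3926.
Slope k = (n·Σt·ln v − Σt·Σln v)/(n·Σ(t)² − (Σt)²) = (5·32.1006 − 13.0000·9.3926)/146.0000 = 0.26301; ln C = (Σln v − k·Σt)/n = 1.19469, so C = exp(1.19469) = 3.30252.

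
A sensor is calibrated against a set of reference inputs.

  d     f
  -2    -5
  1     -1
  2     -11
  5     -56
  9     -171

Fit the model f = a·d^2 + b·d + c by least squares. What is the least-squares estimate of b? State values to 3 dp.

Sums needed: Σd^2·d^2 = 7219, Σd^2·d = 855, Σd^2 = 115, Σd·d = 115, Σd = 15, Σ1 = 5.
Right-hand side: Σd^2·f = -15316, Σd·f = -1832, Σf = -244.
Solving the 3×3 system (Gaussian elimination) gives a = -2957/1502, b = -2059/1502, c = 2226/3755.

b = -1.371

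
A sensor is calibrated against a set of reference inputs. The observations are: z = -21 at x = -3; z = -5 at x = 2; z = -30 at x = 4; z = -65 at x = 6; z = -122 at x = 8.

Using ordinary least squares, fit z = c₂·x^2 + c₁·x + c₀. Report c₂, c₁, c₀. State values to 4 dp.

c₂ = -2.0298, c₁ = 1.0106, c₀ = 0.3320

From the data, Σx^2·x^2 = 5745, Σx^2·x = 773, Σx^2 = 129, Σx·x = 129, Σx = 17, Σ1 = 5.
And Σx^2·z = -10837, Σx·z = -1433, Σz = -243.
AᵀA·[c₂, c₁, c₀]ᵀ = Aᵀz becomes [[5745, 773, 129]; [773, 129, 17]; [129, 17, 5]]·[c₂, c₁, c₀]ᵀ = [-10837, -1433, -243]ᵀ.
Inverting the 3×3 Gram matrix, [c₂, c₁, c₀]ᵀ = [-4023/1982, 2003/1982, 329/991]ᵀ.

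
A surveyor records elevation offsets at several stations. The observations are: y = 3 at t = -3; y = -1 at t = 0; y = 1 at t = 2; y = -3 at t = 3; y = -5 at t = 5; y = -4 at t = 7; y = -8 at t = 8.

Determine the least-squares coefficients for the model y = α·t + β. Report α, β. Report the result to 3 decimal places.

With design matrix A, AᵀA = [[160, 22]; [22, 7]] and Aᵀy = [-133, -17]ᵀ.
det = 160·7 − 22² = 636.
α = ((-133)·7 − 22·(-17))/636 = -557/636; β = (160·(-17) − 22·(-133))/636 = 103/318.

α = -0.876, β = 0.324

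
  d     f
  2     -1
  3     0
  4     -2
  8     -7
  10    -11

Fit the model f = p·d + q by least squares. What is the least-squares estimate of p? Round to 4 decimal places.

p = -1.3263

Normal-equation sums: Σd·d = 193, Σd = 27, Σ1 = 5.
Right-hand side: Σd·f = -176, Σf = -21.
Eliminating q: 5·(row 1) − 27·(row 2) gives 236·p = 5·(-176) − 27·(-21) = -313, so p = -313/236.
Then q = ((-21) − 27·(-313/236))/5 = 699/236.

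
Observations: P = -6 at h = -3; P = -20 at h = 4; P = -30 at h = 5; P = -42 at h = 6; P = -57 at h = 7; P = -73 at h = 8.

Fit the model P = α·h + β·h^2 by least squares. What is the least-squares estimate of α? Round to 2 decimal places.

α = -0.96

Sums needed: Σh·h = 199, Σh·h^2 = 1233, Σh^2·h^2 = 8755.
And Σh·P = -1447, Σh^2·P = -10101.
Δ = 199·8755 − 1233² = 221956.
α = ((-1447)·8755 − 1233·(-10101))/221956 = -53488/55489; β = (199·(-10101) − 1233·(-1447))/221956 = -56487/55489.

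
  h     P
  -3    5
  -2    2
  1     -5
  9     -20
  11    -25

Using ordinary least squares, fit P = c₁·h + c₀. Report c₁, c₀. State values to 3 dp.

c₁ = -2.072, c₀ = -1.971

Sums needed: Σh·h = 216, Σh = 16, Σ1 = 5.
For XᵀP: Σh·P = -479, ΣP = -43.
det = 216·5 − 16² = 824.
c₁ = ((-479)·5 − 16·(-43))/824 = -1707/824; c₀ = (216·(-43) − 16·(-479))/824 = -203/103.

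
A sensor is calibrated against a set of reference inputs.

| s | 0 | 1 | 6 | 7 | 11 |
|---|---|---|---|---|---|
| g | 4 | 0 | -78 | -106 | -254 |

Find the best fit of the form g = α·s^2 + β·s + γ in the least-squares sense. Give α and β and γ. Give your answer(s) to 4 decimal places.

Forming XᵀX = [[18339, 1891, 207]; [1891, 207, 25]; [207, 25, 5]] and Xᵀg = [-38736, -4004, -434]ᵀ gives XᵀX·[α, β, γ]ᵀ = Xᵀg.
Solving the 3×3 system (Gaussian elimination) gives α = -166381/85423, β = -173703/85423, γ = 341972/85423.

α = -1.9477, β = -2.0334, γ = 4.0033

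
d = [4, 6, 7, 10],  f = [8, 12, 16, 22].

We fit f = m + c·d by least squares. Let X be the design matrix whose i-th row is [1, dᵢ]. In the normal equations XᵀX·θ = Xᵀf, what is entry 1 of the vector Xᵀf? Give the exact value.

Entry 1 ↔ basis 1, so (Xᵀf)_{1} = Σᵢ fᵢ = (1)·(8) + (1)·(12) + (1)·(16) + (1)·(22) = 58.

58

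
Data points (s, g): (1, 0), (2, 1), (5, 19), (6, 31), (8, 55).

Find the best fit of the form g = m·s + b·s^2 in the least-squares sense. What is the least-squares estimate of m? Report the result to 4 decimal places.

m = -1.1250

Compute the Gram sums: Σs·s = 130, Σs·s^2 = 862, Σs^2·s^2 = 6034.
And Σs·g = 723, Σs^2·g = 5115.
Normal equations: [[130, 862]; [862, 6034]]·[m, b]ᵀ = [723, 5115]ᵀ.
Eliminating b: 6034·(row 1) − 862·(row 2) gives 41376·m = 6034·723 − 862·5115 = -46548, so m = -9/8.
Then b = (5115 − 862·(-9/8))/6034 = 3477/3448.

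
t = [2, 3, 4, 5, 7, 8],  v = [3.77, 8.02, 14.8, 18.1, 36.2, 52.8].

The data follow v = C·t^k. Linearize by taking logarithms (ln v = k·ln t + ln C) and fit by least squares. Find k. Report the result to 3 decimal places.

k = 1.845

Taking logs, ln v = k·ln t + ln C, so regress ln v on ln t.
Σln t = 8.8128, Σ(ln t)² = 14.3101, Σln v = 16.5551, Σln t·ln v = 26.8356.
Equations: 14.3101·k + 8.8128·ln C = 26.8356;  8.8128·k + 6·ln C = 16.5551.
Slope k = (n·Σln t·ln v − Σln t·Σln v)/(n·Σ(ln t)² − (Σln t)²) = (6·26.8356 − 8.8128·16.5551)/8.1947 = 1.84456; ln C = (Σln v − k·Σln t)/n = 0.04988.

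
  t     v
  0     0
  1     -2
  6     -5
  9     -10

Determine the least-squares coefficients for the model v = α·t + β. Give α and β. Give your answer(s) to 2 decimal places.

α = -1.00, β = -0.25

XᵀX·[α, β]ᵀ = Xᵀv reads: 118·α + 16·β = -122;  16·α + 4·β = -17.
Δ = 118·4 − 16² = 216.
α = ((-122)·4 − 16·(-17))/216 = -1; β = (118·(-17) − 16·(-122))/216 = -1/4.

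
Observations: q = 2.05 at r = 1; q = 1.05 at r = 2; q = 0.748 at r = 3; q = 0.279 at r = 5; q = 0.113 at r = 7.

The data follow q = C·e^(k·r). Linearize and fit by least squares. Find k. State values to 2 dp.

Let Y = ln q. Fitting Y = k·r + ln C by least squares:
AᵀA = [[88.0000, 18.0000]; [18.0000, 5]], rhs = [-21.7009, -2.9806]ᵀ  (here Σr = 18.0000, Σ(r)² = 88.0000, Σln q = -2.9806, Σr·ln q = -21.7009).
Δ = 88.0000·5 − (18.0000)² = 116.0000; k = (-21.7009·5 − 18.0000·-2.9806)/116.0000 = -0.47287, ln C = (88.0000·-2.9806 − 18.0000·-21.7009)/116.0000 = 1.10622.

k = -0.47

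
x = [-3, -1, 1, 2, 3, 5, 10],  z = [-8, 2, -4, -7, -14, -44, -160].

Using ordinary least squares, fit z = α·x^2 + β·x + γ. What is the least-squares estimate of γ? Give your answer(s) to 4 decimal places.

γ = 1.1920

With design matrix M, MᵀM = [[10805, 1133, 149]; [1133, 149, 17]; [149, 17, 7]] and Mᵀz = [-17328, -1858, -235]ᵀ.
Solving the 3×3 system (Gaussian elimination) gives α = -146558/99561, β = -281231/199122, γ = 11303/9482.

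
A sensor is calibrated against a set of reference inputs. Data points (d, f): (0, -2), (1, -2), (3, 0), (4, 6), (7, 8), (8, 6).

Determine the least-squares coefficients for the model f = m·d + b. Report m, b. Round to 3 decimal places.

m = 1.272, b = -2.210

Setting ∂/∂m … = 0 gives: 139·m + 23·b = 126;  23·m + 6·b = 16.
Δ = 139·6 − 23² = 305.
m = (126·6 − 23·16)/305 = 388/305; b = (139·16 − 23·126)/305 = -674/305.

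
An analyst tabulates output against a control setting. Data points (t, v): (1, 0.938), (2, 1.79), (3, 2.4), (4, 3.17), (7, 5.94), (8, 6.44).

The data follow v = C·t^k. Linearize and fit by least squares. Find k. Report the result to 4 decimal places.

Let Y = ln v. Fitting Y = k·ln t + ln C by least squares:
Σln t = 7.2034, Σ(ln t)² = 11.7199, Σln v = 6.1916, Σln t·ln v = 10.3048.
Normal system: [[11.7199, 7.2034]; [7.2034, 6]]·[k, ln C]ᵀ = [10.3048, 6.1916]ᵀ.
Solving (det = 18.4301): k = 0.93478, ln C = -0.09032.

k = 0.9348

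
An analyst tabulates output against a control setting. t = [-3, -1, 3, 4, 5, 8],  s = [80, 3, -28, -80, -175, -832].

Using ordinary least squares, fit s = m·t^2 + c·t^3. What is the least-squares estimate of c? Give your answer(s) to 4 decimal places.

c = -1.9920

From the data, Σt^2·t^2 = 5140, Σt^2·t^3 = 36916, Σt^3·t^3 = 283324.
For Aᵀs: Σt^2·s = -58432, Σt^3·s = -455898.
So AᵀA·[m, c]ᵀ = Aᵀs: [[5140, 36916]; [36916, 283324]]·[m, c]ᵀ = [-58432, -455898]ᵀ.
det = 5140·283324 − 36916² = 93494304.
m = ((-58432)·283324 − 36916·(-455898))/93494304 = 34342825/11686788; c = (5140·(-455898) − 36916·(-58432))/93494304 = -23280001/11686788.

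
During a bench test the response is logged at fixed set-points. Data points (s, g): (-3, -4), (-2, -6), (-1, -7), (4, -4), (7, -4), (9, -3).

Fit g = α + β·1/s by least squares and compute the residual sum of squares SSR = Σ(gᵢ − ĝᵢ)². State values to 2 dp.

Normal-equation sums: Σ1 = 6, Σ1/s = -335/252, Σ1/s·1/s = 92485/63504.
Right-hand side: Σg = -28, Σ1/s·g = 66/7.
Normal equations: [[6, -335/252]; [-335/252, 92485/63504]]·[α, β]ᵀ = [-28, 66/7]ᵀ.
det = 6·(92485/63504) − (-335/252)² = 442685/63504.
α = ((-28)·(92485/63504) − (-335/252)·(66/7))/(442685/63504) = -358724/88537; β = (6·(66/7) − (-335/252)·(-28))/(442685/63504) = 1228752/442685.
Residuals: 432464/442685, -248114/442685, -76423/442685, -284308/442685, -5264/15265, 329037/442685; SSR = 1054534/442685.

SSR = 2.38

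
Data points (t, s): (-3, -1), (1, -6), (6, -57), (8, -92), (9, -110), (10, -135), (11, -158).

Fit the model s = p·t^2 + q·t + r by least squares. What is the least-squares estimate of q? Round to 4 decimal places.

q = -3.2076

Compute the Gram sums: Σt^2·t^2 = 36676, Σt^2·t = 3762, Σt^2 = 412, Σt·t = 412, Σt = 42, Σ1 = 7.
Moment sums: Σt^2·s = -49483, Σt·s = -5159, Σs = -559.
Solving the 3×3 system (Gaussian elimination) gives p = -75751/75646, q = -242639/75646, r = -63276/37823.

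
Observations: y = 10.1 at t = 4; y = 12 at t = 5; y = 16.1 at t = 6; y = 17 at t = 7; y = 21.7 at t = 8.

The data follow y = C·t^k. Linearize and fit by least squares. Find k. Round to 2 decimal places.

k = 1.08

Let Y = ln y. Fitting Y = k·ln t + ln C by least squares:
Over the data: Σln t = 8.8128, Σ(ln t)² = 15.8331, Σln y = 13.4868, Σln t·ln y = 24.0964.
Normal system: [[15.8331, 8.8128]; [8.8128, 5]]·[k, ln C]ᵀ = [24.0964, 13.4868]ᵀ.
Δ = 15.8331·5 − (8.8128)² = 1.4995; k = (24.0964·5 − 8.8128·13.4868)/1.4995 = 1.08372, ln C = (15.8331·13.4868 − 8.8128·24.0964)/1.4995 = 0.78722.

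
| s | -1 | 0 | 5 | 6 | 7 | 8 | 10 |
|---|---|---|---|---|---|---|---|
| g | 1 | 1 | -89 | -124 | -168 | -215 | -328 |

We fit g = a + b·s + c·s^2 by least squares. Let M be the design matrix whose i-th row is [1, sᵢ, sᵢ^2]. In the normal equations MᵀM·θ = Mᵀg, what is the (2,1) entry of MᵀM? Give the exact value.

Row 2 ↔ basis s, column 1 ↔ basis 1, so (MᵀM)_{2,1} = Σᵢ s = (-1)·(1) + (0)·(1) + (5)·(1) + (6)·(1) + (7)·(1) + (8)·(1) + (10)·(1) = 35.

35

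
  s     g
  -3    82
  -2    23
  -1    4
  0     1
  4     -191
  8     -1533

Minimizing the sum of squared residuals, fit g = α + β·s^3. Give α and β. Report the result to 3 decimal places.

Sums needed: Σ1 = 6, Σs^3 = 540, Σs^3·s^3 = 267034.
For Xᵀg: Σg = -1614, Σs^3·g = -799522.
Normal equations: [[6, 540]; [540, 267034]]·[α, β]ᵀ = [-1614, -799522]ᵀ.
Δ = 6·267034 − 540² = 1310604.
α = ((-1614)·267034 − 540·(-799522))/1310604 = 62417/109217; β = (6·(-799522) − 540·(-1614))/1310604 = -327131/109217.

α = 0.571, β = -2.995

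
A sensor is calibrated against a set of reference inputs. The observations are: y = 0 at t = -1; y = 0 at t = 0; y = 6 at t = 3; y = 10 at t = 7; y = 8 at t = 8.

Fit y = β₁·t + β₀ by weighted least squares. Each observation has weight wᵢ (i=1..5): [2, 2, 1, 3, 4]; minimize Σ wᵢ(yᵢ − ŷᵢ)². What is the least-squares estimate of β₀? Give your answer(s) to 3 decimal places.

β₀ = 0.982

From the data, Σwᵢ·t·t = 414, Σwᵢ·t = 54, Σwᵢ·1 = 12.
Moment sums: Σwᵢ·t·y = 484, Σwᵢ·y = 68.
So MᵀWM·[β₁, β₀]ᵀ = MᵀWy: [[414, 54]; [54, 12]]·[β₁, β₀]ᵀ = [484, 68]ᵀ.
Δ = 414·12 − 54² = 2052.
β₁ = (484·12 − 54·68)/2052 = 178/171; β₀ = (414·68 − 54·484)/2052 = 56/57.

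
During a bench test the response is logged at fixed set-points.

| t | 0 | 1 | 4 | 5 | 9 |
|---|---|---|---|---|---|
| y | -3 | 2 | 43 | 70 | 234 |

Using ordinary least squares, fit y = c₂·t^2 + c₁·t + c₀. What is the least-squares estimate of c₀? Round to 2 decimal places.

Forming AᵀA = [[7443, 919, 123]; [919, 123, 19]; [123, 19, 5]] and Aᵀy = [21394, 2630, 346]ᵀ gives AᵀA·[c₂, c₁, c₀]ᵀ = Aᵀy.
Inverting the 3×3 Gram matrix, [c₂, c₁, c₀]ᵀ = [37801/12782, -5119/12782, -1179/581]ᵀ.

c₀ = -2.03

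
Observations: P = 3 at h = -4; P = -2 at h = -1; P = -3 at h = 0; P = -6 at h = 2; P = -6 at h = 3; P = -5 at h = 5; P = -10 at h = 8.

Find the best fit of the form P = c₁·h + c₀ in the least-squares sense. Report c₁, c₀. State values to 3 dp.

c₁ = -0.961, c₀ = -2.358

The normal equations are: 119·c₁ + 13·c₀ = -145;  13·c₁ + 7·c₀ = -29.
Δ = 119·7 − 13² = 664.
c₁ = ((-145)·7 − 13·(-29))/664 = -319/332; c₀ = (119·(-29) − 13·(-145))/664 = -783/332.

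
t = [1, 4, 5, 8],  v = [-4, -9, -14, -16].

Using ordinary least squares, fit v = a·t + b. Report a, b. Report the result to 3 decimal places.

a = -1.780, b = -2.740

Normal-equation sums: Σt·t = 106, Σt = 18, Σ1 = 4.
And Σt·v = -238, Σv = -43.
Normal equations: [[106, 18]; [18, 4]]·[a, b]ᵀ = [-238, -43]ᵀ.
Eliminating b: 4·(row 1) − 18·(row 2) gives 100·a = 4·(-238) − 18·(-43) = -178, so a = -89/50.
Then b = ((-43) − 18·(-89/50))/4 = -137/50.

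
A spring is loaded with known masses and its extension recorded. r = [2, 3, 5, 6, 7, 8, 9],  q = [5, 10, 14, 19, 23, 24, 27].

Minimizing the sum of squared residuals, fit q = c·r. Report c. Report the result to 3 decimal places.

c = 3.060

From the data, Σr·r = 268.
For Xᵀq: Σr·q = 820.
So XᵀX·[c]ᵀ = Xᵀq: [[268]]·[c]ᵀ = [820]ᵀ.
Hence c = 820 / 268 ≈ 3.0597.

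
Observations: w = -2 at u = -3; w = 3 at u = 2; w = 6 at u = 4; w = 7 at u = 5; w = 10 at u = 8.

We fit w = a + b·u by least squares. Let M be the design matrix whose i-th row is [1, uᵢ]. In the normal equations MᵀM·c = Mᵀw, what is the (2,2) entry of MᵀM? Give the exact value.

Row 2 ↔ basis u, column 2 ↔ basis u, so (MᵀM)_{2,2} = Σᵢ (u)·(u) = (-3)·(-3) + (2)·(2) + (4)·(4) + (5)·(5) + (8)·(8) = 118.

118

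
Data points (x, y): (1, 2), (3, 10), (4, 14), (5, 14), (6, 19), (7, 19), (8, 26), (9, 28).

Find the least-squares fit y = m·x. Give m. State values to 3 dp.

m = 3.078

Normal-equation sums: Σx·x = 281.
Moment sums: Σx·y = 865.
Normal equations: [[281]]·[m]ᵀ = [865]ᵀ.
m = 865/281 = 3.07829.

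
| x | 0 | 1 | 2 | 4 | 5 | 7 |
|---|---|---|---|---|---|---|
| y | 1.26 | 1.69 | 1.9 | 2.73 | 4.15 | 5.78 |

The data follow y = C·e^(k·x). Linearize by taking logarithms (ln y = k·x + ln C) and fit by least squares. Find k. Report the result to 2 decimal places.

Linearized form: ln y = k·x + ln C. From the 6 transformed points,
AᵀA = [[95.0000, 19.0000]; [19.0000, 6]], rhs = [25.2220, 5.5795]ᵀ  (here Σx = 19.0000, Σ(x)² = 95.0000, Σln y = 5.5795, Σx·ln y = 25.2220).
Slope k = (n·Σx·ln y − Σx·Σln y)/(n·Σ(x)² − (Σx)²) = (6·25.2220 − 19.0000·5.5795)/209.0000 = 0.21685; ln C = (Σln y − k·Σx)/n = 0.24323.

k = 0.22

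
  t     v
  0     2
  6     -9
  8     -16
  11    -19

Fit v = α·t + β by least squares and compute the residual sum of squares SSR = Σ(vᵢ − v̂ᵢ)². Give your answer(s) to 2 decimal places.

Forming AᵀA = [[221, 25]; [25, 4]] and Aᵀv = [-391, -42]ᵀ gives AᵀA·[α, β]ᵀ = Aᵀv.
Determinant 221·4 − 25² = 259.
α = ((-391)·4 − 25·(-42))/259 = -514/259; β = (221·(-42) − 25·(-391))/259 = 493/259.
Residuals: 25/259, 260/259, -75/37, 240/259; SSR = 1550/259.

SSR = 5.98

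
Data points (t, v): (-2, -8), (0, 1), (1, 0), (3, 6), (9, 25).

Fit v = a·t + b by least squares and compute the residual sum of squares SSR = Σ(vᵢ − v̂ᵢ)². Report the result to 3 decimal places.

SSR = 10.257

The normal system AᵀA·[a, b]ᵀ = Aᵀv is [[95, 11]; [11, 5]]·[a, b]ᵀ = [259, 24]ᵀ.
Eliminating b: 5·(row 1) − 11·(row 2) gives 354·a = 5·259 − 11·24 = 1031, so a = 1031/354.
Then b = (24 − 11·(1031/354))/5 = -569/354.
Residuals: -67/118, 923/354, -77/59, -200/177, 70/177; SSR = 3631/354.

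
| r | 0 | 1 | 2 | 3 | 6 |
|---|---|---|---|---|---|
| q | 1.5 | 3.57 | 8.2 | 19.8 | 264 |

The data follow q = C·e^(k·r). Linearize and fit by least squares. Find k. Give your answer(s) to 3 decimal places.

With ln qᵢ as the transformed response and rᵢ as the regressor:
Σr = 12.0000, Σ(r)² = 50.0000, Σln q = 12.3438, Σr·ln q = 47.8936.
Equations: 50.0000·k + 12.0000·ln C = 47.8936;  12.0000·k + 5·ln C = 12.3438.
Slope k = (n·Σr·ln q − Σr·Σln q)/(n·Σ(r)² − (Σr)²) = (5·47.8936 − 12.0000·12.3438)/106.0000 = 0.86172; ln C = (Σln q − k·Σr)/n = 0.40063.

k = 0.862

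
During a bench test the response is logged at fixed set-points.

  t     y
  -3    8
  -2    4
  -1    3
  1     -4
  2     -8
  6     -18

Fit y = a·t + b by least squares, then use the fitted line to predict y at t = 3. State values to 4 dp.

Sums needed: Σt·t = 55, Σt = 3, Σ1 = 6.
Moment sums: Σt·y = -163, Σy = -15.
So AᵀA·[a, b]ᵀ = Aᵀy: [[55, 3]; [3, 6]]·[a, b]ᵀ = [-163, -15]ᵀ.
Determinant 55·6 − 3² = 321.
a = ((-163)·6 − 3·(-15))/321 = -311/107; b = (55·(-15) − 3·(-163))/321 = -112/107.
At t = 3: ŷ = (-311/107)·(3) + (-112/107)·(1) = -1045/107.

ŷ = -9.7664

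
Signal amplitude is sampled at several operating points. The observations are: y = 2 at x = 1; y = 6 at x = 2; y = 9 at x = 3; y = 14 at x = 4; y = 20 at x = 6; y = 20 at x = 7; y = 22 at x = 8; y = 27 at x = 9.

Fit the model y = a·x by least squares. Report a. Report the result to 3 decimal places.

a = 2.985

Normal-equation sums: Σx·x = 260.
For Mᵀy: Σx·y = 776.
So MᵀM·[a]ᵀ = Mᵀy: [[260]]·[a]ᵀ = [776]ᵀ.
a = 776/260 = 2.98462.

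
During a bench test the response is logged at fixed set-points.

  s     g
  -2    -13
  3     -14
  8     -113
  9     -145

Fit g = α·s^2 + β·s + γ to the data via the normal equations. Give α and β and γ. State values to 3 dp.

α = -1.967, β = 1.784, γ = -1.583

Forming XᵀX = [[10754, 1260, 158]; [1260, 158, 18]; [158, 18, 4]] and Xᵀg = [-19155, -2225, -285]ᵀ gives XᵀX·[α, β, γ]ᵀ = Xᵀg.
Solving the 3×3 system (Gaussian elimination) gives α = -3627/1844, β = 3289/1844, γ = -2919/1844.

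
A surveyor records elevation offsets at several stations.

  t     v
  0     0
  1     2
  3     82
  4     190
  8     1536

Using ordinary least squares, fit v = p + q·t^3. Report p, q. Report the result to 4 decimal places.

From the data, Σ1 = 5, Σt^3 = 604, Σt^3·t^3 = 266970.
And Σv = 1810, Σt^3·v = 800808.
Eliminating q: 266970·(row 1) − 604·(row 2) gives 970034·p = 266970·1810 − 604·800808 = -472332, so p = -236166/485017.
Then q = (800808 − 604·(-236166/485017))/266970 = 1455400/485017.

p = -0.4869, q = 3.0007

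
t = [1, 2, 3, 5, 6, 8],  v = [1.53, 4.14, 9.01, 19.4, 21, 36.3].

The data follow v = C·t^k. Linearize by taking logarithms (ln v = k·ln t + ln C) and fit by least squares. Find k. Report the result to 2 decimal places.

Let Y = ln v. Fitting Y = k·ln t + ln C by least squares:
Σln t = 7.2724, Σ(ln t)² = 11.8122, Σln v = 13.6459, Σln t·ln v = 21.0963.
Normal system: [[11.8122, 7.2724]; [7.2724, 6]]·[k, ln C]ᵀ = [21.0963, 13.6459]ᵀ.
Slope k = (n·Σln t·ln v − Σln t·Σln v)/(n·Σ(ln t)² − (Σln t)²) = (6·21.0963 − 7.2724·13.6459)/17.9853 = 1.52010; ln C = (Σln v − k·Σln t)/n = 0.43185.

k = 1.52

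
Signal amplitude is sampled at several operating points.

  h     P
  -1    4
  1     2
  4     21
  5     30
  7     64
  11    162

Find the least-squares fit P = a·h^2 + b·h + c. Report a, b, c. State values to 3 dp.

a = 1.431, b = -1.154, c = 1.569

Entries of MᵀM: Σh^2·h^2 = 17925, Σh^2·h = 1863, Σh^2 = 213, Σh·h = 213, Σh = 27, Σ1 = 6.
For MᵀP: Σh^2·P = 23830, Σh·P = 2462, ΣP = 283.
Solving the 3×3 system (Gaussian elimination) gives a = 1724/1205, b = -4171/3615, c = 5671/3615.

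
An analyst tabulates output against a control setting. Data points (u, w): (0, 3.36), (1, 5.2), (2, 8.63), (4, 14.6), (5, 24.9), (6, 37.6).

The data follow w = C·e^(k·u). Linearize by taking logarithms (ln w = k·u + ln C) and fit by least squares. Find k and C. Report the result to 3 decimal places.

k = 0.389, C = 3.507

Let Y = ln w. Fitting Y = k·u + ln C by least squares:
Over the data: Σu = 18.0000, Σ(u)² = 82.0000, Σln w = 14.5387, Σu·ln w = 54.5196.
Normal system: [[82.0000, 18.0000]; [18.0000, 6]]·[k, ln C]ᵀ = [54.5196, 14.5387]ᵀ.
Solving (det = 168.0000): k = 0.38941, ln C = 1.25490, so C = exp(1.25490) = 3.50750.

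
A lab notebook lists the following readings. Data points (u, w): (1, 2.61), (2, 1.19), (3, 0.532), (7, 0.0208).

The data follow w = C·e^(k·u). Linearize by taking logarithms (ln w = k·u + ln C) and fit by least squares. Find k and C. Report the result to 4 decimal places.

k = -0.8068, C = 5.9267

Linearized form: ln w = k·u + ln C. From the 4 transformed points,
XᵀX = [[63.0000, 13.0000]; [13.0000, 4]], rhs = [-27.6957, -3.3706]ᵀ  (here Σu = 13.0000, Σ(u)² = 63.0000, Σln w = -3.3706, Σu·ln w = -27.6957).
Slope k = (n·Σu·ln w − Σu·Σln w)/(n·Σ(u)² − (Σu)²) = (4·-27.6957 − 13.0000·-3.3706)/83.0000 = -0.80681; ln C = (Σln w − k·Σu)/n = 1.77946, so C = exp(1.77946) = 5.92668.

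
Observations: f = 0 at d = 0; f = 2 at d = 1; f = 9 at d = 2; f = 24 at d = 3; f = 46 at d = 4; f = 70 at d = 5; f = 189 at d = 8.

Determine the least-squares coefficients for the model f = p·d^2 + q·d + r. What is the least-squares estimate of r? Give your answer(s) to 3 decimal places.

From the data, Σd^2·d^2 = 5075, Σd^2·d = 737, Σd^2 = 119, Σd·d = 119, Σd = 23, Σ1 = 7.
For Mᵀf: Σd^2·f = 14836, Σd·f = 2138, Σf = 340.
Normal equations: [[5075, 737, 119]; [737, 119, 23]; [119, 23, 7]]·[p, q, r]ᵀ = [14836, 2138, 340]ᵀ.
Solving the 3×3 system (Gaussian elimination) gives p = 70127/22449, q = -4430/3207, r = 37/7483.

r = 0.005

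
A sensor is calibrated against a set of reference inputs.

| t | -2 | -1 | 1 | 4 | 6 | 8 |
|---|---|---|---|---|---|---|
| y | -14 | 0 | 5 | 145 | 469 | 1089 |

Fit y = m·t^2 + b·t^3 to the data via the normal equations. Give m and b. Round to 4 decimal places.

Sums needed: Σt^2·t^2 = 5666, Σt^2·t^3 = 41536, Σt^3·t^3 = 312962.
Moment sums: Σt^2·y = 88849, Σt^3·y = 668269.
Δ = 5666·312962 − 41536² = 48003396.
m = (88849·312962 − 41536·668269)/48003396 = 24569777/24001698; b = (5666·668269 − 41536·88849)/48003396 = 47990045/24001698.

m = 1.0237, b = 1.9994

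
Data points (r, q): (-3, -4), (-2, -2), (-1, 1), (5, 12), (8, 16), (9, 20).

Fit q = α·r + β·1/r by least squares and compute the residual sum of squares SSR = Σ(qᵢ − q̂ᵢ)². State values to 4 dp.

SSR = 7.1136

From the data, Σr·r = 184, Σr·1/r = 6, Σ1/r·1/r = 185209/129600.
Moment sums: Σr·q = 383, Σ1/r·q = 358/45.
Normal equations: [[184, 6]; [6, 185209/129600]]·[α, β]ᵀ = [383, 358/45]ᵀ.
Eliminating β: (185209/129600)·(row 1) − 6·(row 2) gives (3676607/16200)·α = (185209/129600)·383 − 6·(358/45) = 64748807/129600, so α = 64748807/29412856.
Then β = ((358/45) − 6·(64748807/29412856))/(185209/129600) = -13513680/3676607.
Residuals: 40558517/29412856, 8308591/14706428, -13947777/29412856, 2990125/1730168, -4233885/3676607, 17530017/29412856; SSR = 209232351/29412856.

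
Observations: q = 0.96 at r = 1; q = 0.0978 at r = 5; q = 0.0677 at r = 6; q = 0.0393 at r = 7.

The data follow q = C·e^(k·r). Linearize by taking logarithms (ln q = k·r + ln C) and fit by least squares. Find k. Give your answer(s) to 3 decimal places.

Let Y = ln q. Fitting Y = k·r + ln C by least squares:
XᵀX = [[111.0000, 19.0000]; [19.0000, 4]], rhs = [-50.4767, -8.2949]ᵀ  (here Σr = 19.0000, Σ(r)² = 111.0000, Σln q = -8.2949, Σr·ln q = -50.4767).
Solving (det = 83.0000): k = -0.53379, ln C = 0.46179.

k = -0.534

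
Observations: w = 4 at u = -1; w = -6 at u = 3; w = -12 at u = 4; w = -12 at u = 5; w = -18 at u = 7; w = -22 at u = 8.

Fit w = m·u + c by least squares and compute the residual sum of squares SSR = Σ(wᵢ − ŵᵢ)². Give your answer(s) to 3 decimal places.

SSR = 6.753

The normal system XᵀX·[m, c]ᵀ = Xᵀw is [[164, 26]; [26, 6]]·[m, c]ᵀ = [-432, -66]ᵀ.
Determinant 164·6 − 26² = 308.
m = ((-432)·6 − 26·(-66))/308 = -219/77; c = (164·(-66) − 26·(-432))/308 = 102/77.
Residuals: -13/77, 93/77, -150/77, 69/77, 45/77, -4/7; SSR = 520/77.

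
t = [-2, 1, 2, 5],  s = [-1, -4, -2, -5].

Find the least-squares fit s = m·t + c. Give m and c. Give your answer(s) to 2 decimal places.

m = -0.52, c = -2.22

Compute the Gram sums: Σt·t = 34, Σt = 6, Σ1 = 4.
Moment sums: Σt·s = -31, Σs = -12.
XᵀX·[m, c]ᵀ = Xᵀs becomes [[34, 6]; [6, 4]]·[m, c]ᵀ = [-31, -12]ᵀ.
Δ = 34·4 − 6² = 100.
m = ((-31)·4 − 6·(-12))/100 = -13/25; c = (34·(-12) − 6·(-31))/100 = -111/50.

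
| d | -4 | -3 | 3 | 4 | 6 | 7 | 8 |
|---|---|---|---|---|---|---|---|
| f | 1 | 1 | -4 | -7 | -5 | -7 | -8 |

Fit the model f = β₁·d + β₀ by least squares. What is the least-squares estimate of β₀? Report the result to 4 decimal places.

From the data, Σd·d = 199, Σd = 21, Σ1 = 7.
Moment sums: Σd·f = -190, Σf = -29.
Normal equations: [[199, 21]; [21, 7]]·[β₁, β₀]ᵀ = [-190, -29]ᵀ.
Δ = 199·7 − 21² = 952.
β₁ = ((-190)·7 − 21·(-29))/952 = -103/136; β₀ = (199·(-29) − 21·(-190))/952 = -1781/952.

β₀ = -1.8708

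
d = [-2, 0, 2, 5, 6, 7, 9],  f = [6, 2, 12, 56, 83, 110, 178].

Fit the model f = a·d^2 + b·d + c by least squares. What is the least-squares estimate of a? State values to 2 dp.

a = 2.05

Setting ∂/∂a … = 0 gives: 10915·a + 1413·b + 199·c = 24268;  1413·a + 199·b + 27·c = 3162;  199·a + 27·b + 7·c = 447.
Solving the 3×3 system (Gaussian elimination) gives a = 589943/287538, b = 114813/95846, c = 130784/143769.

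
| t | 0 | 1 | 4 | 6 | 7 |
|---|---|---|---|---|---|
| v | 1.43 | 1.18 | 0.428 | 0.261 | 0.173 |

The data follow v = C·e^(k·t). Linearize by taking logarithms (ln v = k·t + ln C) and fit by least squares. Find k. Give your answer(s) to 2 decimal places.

Let Y = ln v. Fitting Y = k·t + ln C by least squares:
Σt = 18.0000, Σ(t)² = 102.0000, Σln v = -3.4231, Σt·ln v = -23.5697.
Equations: 102.0000·k + 18.0000·ln C = -23.5697;  18.0000·k + 5·ln C = -3.4231.
Solving (det = 186.0000): k = -0.30232, ln C = 0.40373.

k = -0.30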